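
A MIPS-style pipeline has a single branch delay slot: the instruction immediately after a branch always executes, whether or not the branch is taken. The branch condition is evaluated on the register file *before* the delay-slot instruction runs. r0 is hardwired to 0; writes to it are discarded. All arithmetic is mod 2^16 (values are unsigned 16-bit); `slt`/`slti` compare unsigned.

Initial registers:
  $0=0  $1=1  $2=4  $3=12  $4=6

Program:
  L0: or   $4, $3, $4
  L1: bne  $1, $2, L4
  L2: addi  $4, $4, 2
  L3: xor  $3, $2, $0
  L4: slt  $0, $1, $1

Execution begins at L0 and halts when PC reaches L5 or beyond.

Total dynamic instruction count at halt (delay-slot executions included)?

4

[0] or   $4, $3, $4  →  {$0:0, $1:1, $2:4, $3:12, $4:14}
[1] bne  $1, $2, L4  →  {$0:0, $1:1, $2:4, $3:12, $4:14}  ⟨branch taken⟩
[2] addi  $4, $4, 2  →  {$0:0, $1:1, $2:4, $3:12, $4:16}
[4] slt  $0, $1, $1  →  {$0:0, $1:1, $2:4, $3:12, $4:16}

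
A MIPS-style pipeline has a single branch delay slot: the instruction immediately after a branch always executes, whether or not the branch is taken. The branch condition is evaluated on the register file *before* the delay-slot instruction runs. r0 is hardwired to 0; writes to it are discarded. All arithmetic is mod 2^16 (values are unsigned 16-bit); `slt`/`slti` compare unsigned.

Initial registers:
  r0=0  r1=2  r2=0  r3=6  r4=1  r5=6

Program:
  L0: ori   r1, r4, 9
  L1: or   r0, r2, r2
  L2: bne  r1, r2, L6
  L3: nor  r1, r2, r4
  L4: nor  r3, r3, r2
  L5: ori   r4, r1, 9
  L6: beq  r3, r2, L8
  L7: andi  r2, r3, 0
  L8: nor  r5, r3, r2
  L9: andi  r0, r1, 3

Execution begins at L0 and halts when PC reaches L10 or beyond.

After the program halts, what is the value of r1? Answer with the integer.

65534

  step pc=0: ori   r1, r4, 9  regs=(0,9,0,6,1,6)
  step pc=1: or   r0, r2, r2  regs=(0,9,0,6,1,6)
  step pc=2: bne  r1, r2, L6  cond=T  regs=(0,9,0,6,1,6)
  step pc=3: nor  r1, r2, r4  regs=(0,65534,0,6,1,6)
  step pc=6: beq  r3, r2, L8  cond=F  regs=(0,65534,0,6,1,6)
  step pc=7: andi  r2, r3, 0  regs=(0,65534,0,6,1,6)
  step pc=8: nor  r5, r3, r2  regs=(0,65534,0,6,1,65529)
  step pc=9: andi  r0, r1, 3  regs=(0,65534,0,6,1,65529)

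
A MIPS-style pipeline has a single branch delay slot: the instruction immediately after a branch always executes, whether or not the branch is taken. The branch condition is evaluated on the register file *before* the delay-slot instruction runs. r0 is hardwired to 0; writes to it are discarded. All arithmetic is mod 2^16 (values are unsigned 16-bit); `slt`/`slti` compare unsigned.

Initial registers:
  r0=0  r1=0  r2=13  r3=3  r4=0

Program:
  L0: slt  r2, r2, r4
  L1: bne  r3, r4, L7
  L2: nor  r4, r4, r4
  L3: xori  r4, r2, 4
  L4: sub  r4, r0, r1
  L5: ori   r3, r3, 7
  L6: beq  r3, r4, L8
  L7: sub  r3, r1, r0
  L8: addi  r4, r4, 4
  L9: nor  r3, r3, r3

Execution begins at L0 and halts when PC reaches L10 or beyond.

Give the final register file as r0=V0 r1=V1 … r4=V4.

#0 slt  r2, r2, r4 ; 0/0/0/3/0
#1 bne  r3, r4, L7 ; 0/0/0/3/0 ; →target
#2 nor  r4, r4, r4 ; 0/0/0/3/65535
#7 sub  r3, r1, r0 ; 0/0/0/0/65535
#8 addi  r4, r4, 4 ; 0/0/0/0/3
#9 nor  r3, r3, r3 ; 0/0/0/65535/3

r0=0 r1=0 r2=0 r3=65535 r4=3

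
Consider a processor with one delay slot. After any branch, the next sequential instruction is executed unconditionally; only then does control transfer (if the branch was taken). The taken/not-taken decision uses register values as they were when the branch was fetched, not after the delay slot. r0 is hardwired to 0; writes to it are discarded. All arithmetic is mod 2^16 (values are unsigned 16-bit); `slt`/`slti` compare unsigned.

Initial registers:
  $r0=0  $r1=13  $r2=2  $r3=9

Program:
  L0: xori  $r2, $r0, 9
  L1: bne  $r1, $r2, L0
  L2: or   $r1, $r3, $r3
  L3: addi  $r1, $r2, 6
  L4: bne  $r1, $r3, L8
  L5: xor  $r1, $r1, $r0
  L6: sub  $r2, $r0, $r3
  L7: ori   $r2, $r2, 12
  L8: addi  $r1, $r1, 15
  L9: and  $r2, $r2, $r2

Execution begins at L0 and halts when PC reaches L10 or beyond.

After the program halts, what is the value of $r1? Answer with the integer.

#0 xori  $r2, $r0, 9 ; 0/13/9/9
#1 bne  $r1, $r2, L0 ; 0/13/9/9 ; →target
#2 or   $r1, $r3, $r3 ; 0/9/9/9
#0 xori  $r2, $r0, 9 ; 0/9/9/9
#1 bne  $r1, $r2, L0 ; 0/9/9/9 ; →fallthru
#2 or   $r1, $r3, $r3 ; 0/9/9/9
#3 addi  $r1, $r2, 6 ; 0/15/9/9
#4 bne  $r1, $r3, L8 ; 0/15/9/9 ; →target
#5 xor  $r1, $r1, $r0 ; 0/15/9/9
#8 addi  $r1, $r1, 15 ; 0/30/9/9
#9 and  $r2, $r2, $r2 ; 0/30/9/9

30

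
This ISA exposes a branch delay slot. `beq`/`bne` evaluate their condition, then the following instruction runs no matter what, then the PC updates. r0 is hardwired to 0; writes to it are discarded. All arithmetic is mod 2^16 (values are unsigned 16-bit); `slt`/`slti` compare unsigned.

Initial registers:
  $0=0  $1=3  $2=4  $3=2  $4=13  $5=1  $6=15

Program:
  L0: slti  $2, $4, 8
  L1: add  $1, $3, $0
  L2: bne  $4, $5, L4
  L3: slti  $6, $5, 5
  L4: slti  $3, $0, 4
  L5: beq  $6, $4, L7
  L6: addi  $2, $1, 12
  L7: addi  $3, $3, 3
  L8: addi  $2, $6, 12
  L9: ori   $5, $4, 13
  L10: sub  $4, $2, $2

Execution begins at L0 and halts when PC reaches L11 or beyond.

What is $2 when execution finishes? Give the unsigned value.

13

#0 slti  $2, $4, 8 ; 0/3/0/2/13/1/15
#1 add  $1, $3, $0 ; 0/2/0/2/13/1/15
#2 bne  $4, $5, L4 ; 0/2/0/2/13/1/15 ; →target
#3 slti  $6, $5, 5 ; 0/2/0/2/13/1/1
#4 slti  $3, $0, 4 ; 0/2/0/1/13/1/1
#5 beq  $6, $4, L7 ; 0/2/0/1/13/1/1 ; →fallthru
#6 addi  $2, $1, 12 ; 0/2/14/1/13/1/1
#7 addi  $3, $3, 3 ; 0/2/14/4/13/1/1
#8 addi  $2, $6, 12 ; 0/2/13/4/13/1/1
#9 ori   $5, $4, 13 ; 0/2/13/4/13/13/1
#10 sub  $4, $2, $2 ; 0/2/13/4/0/13/1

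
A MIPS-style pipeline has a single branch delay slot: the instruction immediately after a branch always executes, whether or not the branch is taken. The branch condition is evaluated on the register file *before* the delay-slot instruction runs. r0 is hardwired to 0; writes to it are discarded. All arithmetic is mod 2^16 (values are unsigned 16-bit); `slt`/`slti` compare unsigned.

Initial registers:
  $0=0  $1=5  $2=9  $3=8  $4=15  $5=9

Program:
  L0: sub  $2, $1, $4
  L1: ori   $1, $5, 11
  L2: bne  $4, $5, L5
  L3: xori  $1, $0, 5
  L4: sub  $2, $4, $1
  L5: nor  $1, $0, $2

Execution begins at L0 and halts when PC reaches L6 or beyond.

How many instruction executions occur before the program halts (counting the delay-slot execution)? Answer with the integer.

5

#0 sub  $2, $1, $4 ; 0/5/65526/8/15/9
#1 ori   $1, $5, 11 ; 0/11/65526/8/15/9
#2 bne  $4, $5, L5 ; 0/11/65526/8/15/9 ; →target
#3 xori  $1, $0, 5 ; 0/5/65526/8/15/9
#5 nor  $1, $0, $2 ; 0/9/65526/8/15/9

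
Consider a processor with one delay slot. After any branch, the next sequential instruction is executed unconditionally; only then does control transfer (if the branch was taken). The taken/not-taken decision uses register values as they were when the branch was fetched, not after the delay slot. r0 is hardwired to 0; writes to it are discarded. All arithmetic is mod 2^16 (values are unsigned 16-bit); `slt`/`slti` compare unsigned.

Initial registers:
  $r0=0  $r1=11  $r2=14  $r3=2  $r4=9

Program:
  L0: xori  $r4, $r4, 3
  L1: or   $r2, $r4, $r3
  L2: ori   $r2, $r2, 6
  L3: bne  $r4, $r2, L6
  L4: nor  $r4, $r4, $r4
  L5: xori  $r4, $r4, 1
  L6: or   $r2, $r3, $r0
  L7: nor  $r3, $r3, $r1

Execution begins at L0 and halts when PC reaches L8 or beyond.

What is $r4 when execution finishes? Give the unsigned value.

  step pc=0: xori  $r4, $r4, 3  regs=(0,11,14,2,10)
  step pc=1: or   $r2, $r4, $r3  regs=(0,11,10,2,10)
  step pc=2: ori   $r2, $r2, 6  regs=(0,11,14,2,10)
  step pc=3: bne  $r4, $r2, L6  cond=T  regs=(0,11,14,2,10)
  step pc=4: nor  $r4, $r4, $r4  regs=(0,11,14,2,65525)
  step pc=6: or   $r2, $r3, $r0  regs=(0,11,2,2,65525)
  step pc=7: nor  $r3, $r3, $r1  regs=(0,11,2,65524,65525)

65525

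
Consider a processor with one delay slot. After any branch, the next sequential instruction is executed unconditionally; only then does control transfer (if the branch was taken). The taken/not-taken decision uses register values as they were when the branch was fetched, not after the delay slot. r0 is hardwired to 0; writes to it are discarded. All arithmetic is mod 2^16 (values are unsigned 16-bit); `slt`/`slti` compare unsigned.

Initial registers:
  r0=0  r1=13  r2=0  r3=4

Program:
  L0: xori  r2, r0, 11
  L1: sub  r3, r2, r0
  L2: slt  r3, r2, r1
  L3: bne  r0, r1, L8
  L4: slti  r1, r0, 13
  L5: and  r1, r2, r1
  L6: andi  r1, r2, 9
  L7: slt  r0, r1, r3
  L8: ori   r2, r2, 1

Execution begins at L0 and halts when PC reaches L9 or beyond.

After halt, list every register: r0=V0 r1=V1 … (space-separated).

r0=0 r1=1 r2=11 r3=1

PC=0  xori  r2, r0, 11       | r0=0 r1=13 r2=11 r3=4
PC=1  sub  r3, r2, r0        | r0=0 r1=13 r2=11 r3=11
PC=2  slt  r3, r2, r1        | r0=0 r1=13 r2=11 r3=1
PC=3  bne  r0, r1, L8        | r0=0 r1=13 r2=11 r3=1  [TAKEN]
PC=4  slti  r1, r0, 13       | r0=0 r1=1 r2=11 r3=1
PC=8  ori   r2, r2, 1        | r0=0 r1=1 r2=11 r3=1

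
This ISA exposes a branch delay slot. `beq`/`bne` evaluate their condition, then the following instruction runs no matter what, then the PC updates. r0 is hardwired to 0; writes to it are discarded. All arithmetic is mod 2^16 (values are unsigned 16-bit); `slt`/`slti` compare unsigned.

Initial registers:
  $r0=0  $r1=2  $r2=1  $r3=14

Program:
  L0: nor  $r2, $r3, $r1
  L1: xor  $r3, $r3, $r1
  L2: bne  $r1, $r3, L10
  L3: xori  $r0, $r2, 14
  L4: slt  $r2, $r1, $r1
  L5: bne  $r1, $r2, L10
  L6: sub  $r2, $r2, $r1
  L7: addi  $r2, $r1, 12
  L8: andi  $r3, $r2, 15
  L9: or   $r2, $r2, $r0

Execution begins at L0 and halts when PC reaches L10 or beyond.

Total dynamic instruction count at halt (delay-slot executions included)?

[0] nor  $r2, $r3, $r1  →  {$r0:0, $r1:2, $r2:65521, $r3:14}
[1] xor  $r3, $r3, $r1  →  {$r0:0, $r1:2, $r2:65521, $r3:12}
[2] bne  $r1, $r3, L10  →  {$r0:0, $r1:2, $r2:65521, $r3:12}  ⟨branch taken⟩
[3] xori  $r0, $r2, 14  →  {$r0:0, $r1:2, $r2:65521, $r3:12}

4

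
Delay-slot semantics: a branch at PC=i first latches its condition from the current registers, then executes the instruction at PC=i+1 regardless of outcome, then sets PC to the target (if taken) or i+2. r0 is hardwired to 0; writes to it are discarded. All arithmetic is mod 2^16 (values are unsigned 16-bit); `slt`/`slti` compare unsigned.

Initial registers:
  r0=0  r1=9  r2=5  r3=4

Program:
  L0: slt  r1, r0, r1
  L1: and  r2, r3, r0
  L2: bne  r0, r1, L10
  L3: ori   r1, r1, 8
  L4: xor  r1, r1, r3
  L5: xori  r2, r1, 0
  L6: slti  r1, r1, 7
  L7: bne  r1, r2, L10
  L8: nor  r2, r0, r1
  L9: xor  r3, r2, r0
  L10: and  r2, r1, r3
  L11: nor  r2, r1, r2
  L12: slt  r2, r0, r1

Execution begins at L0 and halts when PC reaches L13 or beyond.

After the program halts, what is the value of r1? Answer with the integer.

#0 slt  r1, r0, r1 ; 0/1/5/4
#1 and  r2, r3, r0 ; 0/1/0/4
#2 bne  r0, r1, L10 ; 0/1/0/4 ; →target
#3 ori   r1, r1, 8 ; 0/9/0/4
#10 and  r2, r1, r3 ; 0/9/0/4
#11 nor  r2, r1, r2 ; 0/9/65526/4
#12 slt  r2, r0, r1 ; 0/9/1/4

9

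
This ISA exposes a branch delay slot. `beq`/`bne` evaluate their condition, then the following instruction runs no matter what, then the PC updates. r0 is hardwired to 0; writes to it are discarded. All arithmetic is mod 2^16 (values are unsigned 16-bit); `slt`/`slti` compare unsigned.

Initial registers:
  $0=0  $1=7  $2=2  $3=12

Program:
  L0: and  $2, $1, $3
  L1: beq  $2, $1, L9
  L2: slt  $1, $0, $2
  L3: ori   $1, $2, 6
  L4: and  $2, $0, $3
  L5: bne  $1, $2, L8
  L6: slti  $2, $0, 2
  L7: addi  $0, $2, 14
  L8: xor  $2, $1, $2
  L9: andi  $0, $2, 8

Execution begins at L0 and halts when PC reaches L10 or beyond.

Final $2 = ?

[0] and  $2, $1, $3  →  {$0:0, $1:7, $2:4, $3:12}
[1] beq  $2, $1, L9  →  {$0:0, $1:7, $2:4, $3:12}  ⟨branch fallthrough⟩
[2] slt  $1, $0, $2  →  {$0:0, $1:1, $2:4, $3:12}
[3] ori   $1, $2, 6  →  {$0:0, $1:6, $2:4, $3:12}
[4] and  $2, $0, $3  →  {$0:0, $1:6, $2:0, $3:12}
[5] bne  $1, $2, L8  →  {$0:0, $1:6, $2:0, $3:12}  ⟨branch taken⟩
[6] slti  $2, $0, 2  →  {$0:0, $1:6, $2:1, $3:12}
[8] xor  $2, $1, $2  →  {$0:0, $1:6, $2:7, $3:12}
[9] andi  $0, $2, 8  →  {$0:0, $1:6, $2:7, $3:12}

7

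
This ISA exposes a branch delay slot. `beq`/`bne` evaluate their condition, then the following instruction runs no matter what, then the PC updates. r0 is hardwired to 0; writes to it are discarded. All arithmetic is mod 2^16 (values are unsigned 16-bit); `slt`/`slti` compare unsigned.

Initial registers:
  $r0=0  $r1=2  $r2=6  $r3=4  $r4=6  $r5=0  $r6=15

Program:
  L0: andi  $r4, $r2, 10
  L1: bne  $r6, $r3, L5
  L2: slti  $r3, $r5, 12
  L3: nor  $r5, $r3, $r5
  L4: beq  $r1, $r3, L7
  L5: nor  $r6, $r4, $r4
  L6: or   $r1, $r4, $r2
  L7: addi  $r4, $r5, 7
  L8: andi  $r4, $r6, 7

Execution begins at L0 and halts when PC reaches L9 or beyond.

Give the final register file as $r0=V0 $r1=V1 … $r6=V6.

[0] andi  $r4, $r2, 10  →  {$r0:0, $r1:2, $r2:6, $r3:4, $r4:2, $r5:0, $r6:15}
[1] bne  $r6, $r3, L5  →  {$r0:0, $r1:2, $r2:6, $r3:4, $r4:2, $r5:0, $r6:15}  ⟨branch taken⟩
[2] slti  $r3, $r5, 12  →  {$r0:0, $r1:2, $r2:6, $r3:1, $r4:2, $r5:0, $r6:15}
[5] nor  $r6, $r4, $r4  →  {$r0:0, $r1:2, $r2:6, $r3:1, $r4:2, $r5:0, $r6:65533}
[6] or   $r1, $r4, $r2  →  {$r0:0, $r1:6, $r2:6, $r3:1, $r4:2, $r5:0, $r6:65533}
[7] addi  $r4, $r5, 7  →  {$r0:0, $r1:6, $r2:6, $r3:1, $r4:7, $r5:0, $r6:65533}
[8] andi  $r4, $r6, 7  →  {$r0:0, $r1:6, $r2:6, $r3:1, $r4:5, $r5:0, $r6:65533}

$r0=0 $r1=6 $r2=6 $r3=1 $r4=5 $r5=0 $r6=65533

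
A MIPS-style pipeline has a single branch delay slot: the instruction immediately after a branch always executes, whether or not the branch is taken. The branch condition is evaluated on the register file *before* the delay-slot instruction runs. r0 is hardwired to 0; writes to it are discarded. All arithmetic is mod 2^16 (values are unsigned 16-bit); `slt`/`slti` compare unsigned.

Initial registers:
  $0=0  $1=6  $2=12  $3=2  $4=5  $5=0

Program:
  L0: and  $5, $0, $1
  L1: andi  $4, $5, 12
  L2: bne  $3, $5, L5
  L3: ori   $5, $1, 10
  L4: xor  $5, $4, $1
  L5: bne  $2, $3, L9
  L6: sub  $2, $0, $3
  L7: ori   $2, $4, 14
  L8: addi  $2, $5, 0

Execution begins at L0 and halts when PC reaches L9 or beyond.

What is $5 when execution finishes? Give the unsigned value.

  step pc=0: and  $5, $0, $1  regs=(0,6,12,2,5,0)
  step pc=1: andi  $4, $5, 12  regs=(0,6,12,2,0,0)
  step pc=2: bne  $3, $5, L5  cond=T  regs=(0,6,12,2,0,0)
  step pc=3: ori   $5, $1, 10  regs=(0,6,12,2,0,14)
  step pc=5: bne  $2, $3, L9  cond=T  regs=(0,6,12,2,0,14)
  step pc=6: sub  $2, $0, $3  regs=(0,6,65534,2,0,14)

14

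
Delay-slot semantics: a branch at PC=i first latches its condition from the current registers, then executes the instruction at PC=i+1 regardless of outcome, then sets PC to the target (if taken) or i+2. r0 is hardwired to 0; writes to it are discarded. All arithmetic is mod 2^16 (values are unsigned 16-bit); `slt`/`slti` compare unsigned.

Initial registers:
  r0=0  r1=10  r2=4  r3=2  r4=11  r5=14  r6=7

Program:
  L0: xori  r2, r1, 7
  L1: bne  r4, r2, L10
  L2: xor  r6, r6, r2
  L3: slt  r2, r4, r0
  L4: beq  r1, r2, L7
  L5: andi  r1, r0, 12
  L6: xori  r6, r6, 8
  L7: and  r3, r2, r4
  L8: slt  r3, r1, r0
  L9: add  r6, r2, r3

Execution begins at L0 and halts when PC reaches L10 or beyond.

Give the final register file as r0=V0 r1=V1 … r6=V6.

PC=0  xori  r2, r1, 7        | r0=0 r1=10 r2=13 r3=2 r4=11 r5=14 r6=7
PC=1  bne  r4, r2, L10       | r0=0 r1=10 r2=13 r3=2 r4=11 r5=14 r6=7  [TAKEN]
PC=2  xor  r6, r6, r2        | r0=0 r1=10 r2=13 r3=2 r4=11 r5=14 r6=10

r0=0 r1=10 r2=13 r3=2 r4=11 r5=14 r6=10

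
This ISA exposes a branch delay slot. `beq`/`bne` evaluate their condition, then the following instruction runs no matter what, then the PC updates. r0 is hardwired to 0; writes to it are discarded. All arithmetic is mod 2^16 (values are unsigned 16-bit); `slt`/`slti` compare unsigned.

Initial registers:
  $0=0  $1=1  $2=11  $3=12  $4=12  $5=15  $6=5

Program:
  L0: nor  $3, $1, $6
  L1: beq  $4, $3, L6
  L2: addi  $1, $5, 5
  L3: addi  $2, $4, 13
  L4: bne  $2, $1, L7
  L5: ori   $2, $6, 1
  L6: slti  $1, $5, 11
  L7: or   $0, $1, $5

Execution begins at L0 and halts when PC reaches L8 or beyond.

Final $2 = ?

[0] nor  $3, $1, $6  →  {$0:0, $1:1, $2:11, $3:65530, $4:12, $5:15, $6:5}
[1] beq  $4, $3, L6  →  {$0:0, $1:1, $2:11, $3:65530, $4:12, $5:15, $6:5}  ⟨branch fallthrough⟩
[2] addi  $1, $5, 5  →  {$0:0, $1:20, $2:11, $3:65530, $4:12, $5:15, $6:5}
[3] addi  $2, $4, 13  →  {$0:0, $1:20, $2:25, $3:65530, $4:12, $5:15, $6:5}
[4] bne  $2, $1, L7  →  {$0:0, $1:20, $2:25, $3:65530, $4:12, $5:15, $6:5}  ⟨branch taken⟩
[5] ori   $2, $6, 1  →  {$0:0, $1:20, $2:5, $3:65530, $4:12, $5:15, $6:5}
[7] or   $0, $1, $5  →  {$0:0, $1:20, $2:5, $3:65530, $4:12, $5:15, $6:5}

5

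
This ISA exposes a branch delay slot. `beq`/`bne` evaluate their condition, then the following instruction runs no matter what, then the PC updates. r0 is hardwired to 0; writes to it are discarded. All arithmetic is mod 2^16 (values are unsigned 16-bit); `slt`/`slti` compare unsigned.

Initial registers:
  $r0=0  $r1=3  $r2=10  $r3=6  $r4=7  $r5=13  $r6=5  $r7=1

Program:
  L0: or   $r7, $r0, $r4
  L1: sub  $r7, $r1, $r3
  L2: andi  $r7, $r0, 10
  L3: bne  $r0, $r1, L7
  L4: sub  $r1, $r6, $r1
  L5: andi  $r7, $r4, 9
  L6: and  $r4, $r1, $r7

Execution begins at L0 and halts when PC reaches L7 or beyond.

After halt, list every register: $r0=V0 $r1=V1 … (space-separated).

PC=0  or   $r7, $r0, $r4     | $r0=0 $r1=3 $r2=10 $r3=6 $r4=7 $r5=13 $r6=5 $r7=7
PC=1  sub  $r7, $r1, $r3     | $r0=0 $r1=3 $r2=10 $r3=6 $r4=7 $r5=13 $r6=5 $r7=65533
PC=2  andi  $r7, $r0, 10     | $r0=0 $r1=3 $r2=10 $r3=6 $r4=7 $r5=13 $r6=5 $r7=0
PC=3  bne  $r0, $r1, L7      | $r0=0 $r1=3 $r2=10 $r3=6 $r4=7 $r5=13 $r6=5 $r7=0  [TAKEN]
PC=4  sub  $r1, $r6, $r1     | $r0=0 $r1=2 $r2=10 $r3=6 $r4=7 $r5=13 $r6=5 $r7=0

$r0=0 $r1=2 $r2=10 $r3=6 $r4=7 $r5=13 $r6=5 $r7=0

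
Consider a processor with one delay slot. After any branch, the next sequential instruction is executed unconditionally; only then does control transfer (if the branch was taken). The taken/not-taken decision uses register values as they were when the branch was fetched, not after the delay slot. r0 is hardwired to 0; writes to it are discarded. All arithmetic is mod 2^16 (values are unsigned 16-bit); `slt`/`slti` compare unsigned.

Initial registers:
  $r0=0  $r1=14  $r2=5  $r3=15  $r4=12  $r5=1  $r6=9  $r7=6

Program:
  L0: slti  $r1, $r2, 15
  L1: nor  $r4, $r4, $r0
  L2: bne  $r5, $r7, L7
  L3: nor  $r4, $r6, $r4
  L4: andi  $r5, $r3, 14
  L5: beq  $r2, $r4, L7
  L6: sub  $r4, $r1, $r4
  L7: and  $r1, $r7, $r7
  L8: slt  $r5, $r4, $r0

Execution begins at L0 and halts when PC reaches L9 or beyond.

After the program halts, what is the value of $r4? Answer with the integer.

4

[0] slti  $r1, $r2, 15  →  {$r0:0, $r1:1, $r2:5, $r3:15, $r4:12, $r5:1, $r6:9, $r7:6}
[1] nor  $r4, $r4, $r0  →  {$r0:0, $r1:1, $r2:5, $r3:15, $r4:65523, $r5:1, $r6:9, $r7:6}
[2] bne  $r5, $r7, L7  →  {$r0:0, $r1:1, $r2:5, $r3:15, $r4:65523, $r5:1, $r6:9, $r7:6}  ⟨branch taken⟩
[3] nor  $r4, $r6, $r4  →  {$r0:0, $r1:1, $r2:5, $r3:15, $r4:4, $r5:1, $r6:9, $r7:6}
[7] and  $r1, $r7, $r7  →  {$r0:0, $r1:6, $r2:5, $r3:15, $r4:4, $r5:1, $r6:9, $r7:6}
[8] slt  $r5, $r4, $r0  →  {$r0:0, $r1:6, $r2:5, $r3:15, $r4:4, $r5:0, $r6:9, $r7:6}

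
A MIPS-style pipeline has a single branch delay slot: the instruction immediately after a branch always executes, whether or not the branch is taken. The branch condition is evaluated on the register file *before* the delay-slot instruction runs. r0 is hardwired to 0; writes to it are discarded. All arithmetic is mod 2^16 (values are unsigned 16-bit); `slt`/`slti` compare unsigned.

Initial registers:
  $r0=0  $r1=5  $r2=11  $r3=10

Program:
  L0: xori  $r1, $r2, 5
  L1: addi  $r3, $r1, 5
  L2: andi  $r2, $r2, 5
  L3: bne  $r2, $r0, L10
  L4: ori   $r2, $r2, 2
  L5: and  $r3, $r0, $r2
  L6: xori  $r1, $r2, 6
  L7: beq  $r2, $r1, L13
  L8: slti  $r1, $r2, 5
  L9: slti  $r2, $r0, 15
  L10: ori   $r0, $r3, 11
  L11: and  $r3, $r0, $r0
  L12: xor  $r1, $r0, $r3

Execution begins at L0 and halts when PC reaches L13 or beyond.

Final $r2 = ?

3

[0] xori  $r1, $r2, 5  →  {$r0:0, $r1:14, $r2:11, $r3:10}
[1] addi  $r3, $r1, 5  →  {$r0:0, $r1:14, $r2:11, $r3:19}
[2] andi  $r2, $r2, 5  →  {$r0:0, $r1:14, $r2:1, $r3:19}
[3] bne  $r2, $r0, L10  →  {$r0:0, $r1:14, $r2:1, $r3:19}  ⟨branch taken⟩
[4] ori   $r2, $r2, 2  →  {$r0:0, $r1:14, $r2:3, $r3:19}
[10] ori   $r0, $r3, 11  →  {$r0:0, $r1:14, $r2:3, $r3:19}
[11] and  $r3, $r0, $r0  →  {$r0:0, $r1:14, $r2:3, $r3:0}
[12] xor  $r1, $r0, $r3  →  {$r0:0, $r1:0, $r2:3, $r3:0}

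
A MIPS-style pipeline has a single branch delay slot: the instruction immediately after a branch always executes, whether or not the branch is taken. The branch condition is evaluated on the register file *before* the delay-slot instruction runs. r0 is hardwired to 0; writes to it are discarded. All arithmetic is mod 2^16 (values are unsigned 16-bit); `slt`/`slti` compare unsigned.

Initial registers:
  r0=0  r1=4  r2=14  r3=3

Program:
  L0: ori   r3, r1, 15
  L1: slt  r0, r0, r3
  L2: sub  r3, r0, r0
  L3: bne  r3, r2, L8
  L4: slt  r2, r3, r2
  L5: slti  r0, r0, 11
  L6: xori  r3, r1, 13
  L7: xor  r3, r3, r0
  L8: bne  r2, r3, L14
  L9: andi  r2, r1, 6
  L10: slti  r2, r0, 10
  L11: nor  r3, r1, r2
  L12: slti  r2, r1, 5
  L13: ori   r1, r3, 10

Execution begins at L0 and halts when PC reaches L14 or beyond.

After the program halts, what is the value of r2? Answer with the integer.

#0 ori   r3, r1, 15 ; 0/4/14/15
#1 slt  r0, r0, r3 ; 0/4/14/15
#2 sub  r3, r0, r0 ; 0/4/14/0
#3 bne  r3, r2, L8 ; 0/4/14/0 ; →target
#4 slt  r2, r3, r2 ; 0/4/1/0
#8 bne  r2, r3, L14 ; 0/4/1/0 ; →target
#9 andi  r2, r1, 6 ; 0/4/4/0

4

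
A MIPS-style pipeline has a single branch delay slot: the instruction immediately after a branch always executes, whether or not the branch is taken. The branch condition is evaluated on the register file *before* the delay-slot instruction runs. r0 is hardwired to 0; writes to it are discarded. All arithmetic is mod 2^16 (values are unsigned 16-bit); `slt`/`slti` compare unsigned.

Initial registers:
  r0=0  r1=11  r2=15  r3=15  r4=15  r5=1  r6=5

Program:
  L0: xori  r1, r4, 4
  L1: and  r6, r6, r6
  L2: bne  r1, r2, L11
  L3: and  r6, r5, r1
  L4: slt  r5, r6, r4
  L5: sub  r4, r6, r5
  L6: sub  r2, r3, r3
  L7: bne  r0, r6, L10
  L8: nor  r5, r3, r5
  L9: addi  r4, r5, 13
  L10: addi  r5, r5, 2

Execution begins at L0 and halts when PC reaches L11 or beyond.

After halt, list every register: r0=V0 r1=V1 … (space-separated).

  step pc=0: xori  r1, r4, 4  regs=(0,11,15,15,15,1,5)
  step pc=1: and  r6, r6, r6  regs=(0,11,15,15,15,1,5)
  step pc=2: bne  r1, r2, L11  cond=T  regs=(0,11,15,15,15,1,5)
  step pc=3: and  r6, r5, r1  regs=(0,11,15,15,15,1,1)

r0=0 r1=11 r2=15 r3=15 r4=15 r5=1 r6=1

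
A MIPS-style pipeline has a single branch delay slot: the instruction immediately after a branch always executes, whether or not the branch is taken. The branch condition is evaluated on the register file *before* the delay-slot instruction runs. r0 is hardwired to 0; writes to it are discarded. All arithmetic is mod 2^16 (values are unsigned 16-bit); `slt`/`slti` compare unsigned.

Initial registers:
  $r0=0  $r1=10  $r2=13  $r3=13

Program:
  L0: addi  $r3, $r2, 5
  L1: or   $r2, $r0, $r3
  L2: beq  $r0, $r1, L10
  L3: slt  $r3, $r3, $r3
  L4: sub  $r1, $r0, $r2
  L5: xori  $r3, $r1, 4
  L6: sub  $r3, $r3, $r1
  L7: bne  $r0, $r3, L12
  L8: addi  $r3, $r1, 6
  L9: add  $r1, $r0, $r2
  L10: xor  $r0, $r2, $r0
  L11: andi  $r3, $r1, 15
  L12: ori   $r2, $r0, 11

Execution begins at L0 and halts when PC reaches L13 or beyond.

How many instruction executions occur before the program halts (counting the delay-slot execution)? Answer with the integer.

PC=0  addi  $r3, $r2, 5      | $r0=0 $r1=10 $r2=13 $r3=18
PC=1  or   $r2, $r0, $r3     | $r0=0 $r1=10 $r2=18 $r3=18
PC=2  beq  $r0, $r1, L10     | $r0=0 $r1=10 $r2=18 $r3=18  [not taken]
PC=3  slt  $r3, $r3, $r3     | $r0=0 $r1=10 $r2=18 $r3=0
PC=4  sub  $r1, $r0, $r2     | $r0=0 $r1=65518 $r2=18 $r3=0
PC=5  xori  $r3, $r1, 4      | $r0=0 $r1=65518 $r2=18 $r3=65514
PC=6  sub  $r3, $r3, $r1     | $r0=0 $r1=65518 $r2=18 $r3=65532
PC=7  bne  $r0, $r3, L12     | $r0=0 $r1=65518 $r2=18 $r3=65532  [TAKEN]
PC=8  addi  $r3, $r1, 6      | $r0=0 $r1=65518 $r2=18 $r3=65524
PC=12 ori   $r2, $r0, 11     | $r0=0 $r1=65518 $r2=11 $r3=65524

10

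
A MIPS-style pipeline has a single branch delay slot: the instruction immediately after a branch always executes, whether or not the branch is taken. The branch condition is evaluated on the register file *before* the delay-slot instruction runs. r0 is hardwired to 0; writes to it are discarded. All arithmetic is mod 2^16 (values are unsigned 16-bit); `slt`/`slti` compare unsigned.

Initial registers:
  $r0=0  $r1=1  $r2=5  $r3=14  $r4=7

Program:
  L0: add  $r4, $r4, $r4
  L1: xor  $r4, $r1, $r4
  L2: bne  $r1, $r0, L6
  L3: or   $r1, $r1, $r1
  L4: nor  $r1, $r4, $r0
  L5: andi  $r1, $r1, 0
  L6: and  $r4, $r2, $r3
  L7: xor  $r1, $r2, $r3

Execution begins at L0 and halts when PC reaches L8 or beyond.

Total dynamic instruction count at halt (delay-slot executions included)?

  step pc=0: add  $r4, $r4, $r4  regs=(0,1,5,14,14)
  step pc=1: xor  $r4, $r1, $r4  regs=(0,1,5,14,15)
  step pc=2: bne  $r1, $r0, L6  cond=T  regs=(0,1,5,14,15)
  step pc=3: or   $r1, $r1, $r1  regs=(0,1,5,14,15)
  step pc=6: and  $r4, $r2, $r3  regs=(0,1,5,14,4)
  step pc=7: xor  $r1, $r2, $r3  regs=(0,11,5,14,4)

6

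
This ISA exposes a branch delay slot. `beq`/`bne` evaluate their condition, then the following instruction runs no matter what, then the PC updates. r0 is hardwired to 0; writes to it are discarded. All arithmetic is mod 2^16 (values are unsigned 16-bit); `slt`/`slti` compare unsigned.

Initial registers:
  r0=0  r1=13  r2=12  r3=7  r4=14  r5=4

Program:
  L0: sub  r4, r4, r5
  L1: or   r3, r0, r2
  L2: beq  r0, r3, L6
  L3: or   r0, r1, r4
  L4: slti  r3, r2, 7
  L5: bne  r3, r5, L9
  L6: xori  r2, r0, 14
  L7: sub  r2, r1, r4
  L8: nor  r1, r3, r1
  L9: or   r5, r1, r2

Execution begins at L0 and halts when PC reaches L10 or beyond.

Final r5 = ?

15

PC=0  sub  r4, r4, r5        | r0=0 r1=13 r2=12 r3=7 r4=10 r5=4
PC=1  or   r3, r0, r2        | r0=0 r1=13 r2=12 r3=12 r4=10 r5=4
PC=2  beq  r0, r3, L6        | r0=0 r1=13 r2=12 r3=12 r4=10 r5=4  [not taken]
PC=3  or   r0, r1, r4        | r0=0 r1=13 r2=12 r3=12 r4=10 r5=4
PC=4  slti  r3, r2, 7        | r0=0 r1=13 r2=12 r3=0 r4=10 r5=4
PC=5  bne  r3, r5, L9        | r0=0 r1=13 r2=12 r3=0 r4=10 r5=4  [TAKEN]
PC=6  xori  r2, r0, 14       | r0=0 r1=13 r2=14 r3=0 r4=10 r5=4
PC=9  or   r5, r1, r2        | r0=0 r1=13 r2=14 r3=0 r4=10 r5=15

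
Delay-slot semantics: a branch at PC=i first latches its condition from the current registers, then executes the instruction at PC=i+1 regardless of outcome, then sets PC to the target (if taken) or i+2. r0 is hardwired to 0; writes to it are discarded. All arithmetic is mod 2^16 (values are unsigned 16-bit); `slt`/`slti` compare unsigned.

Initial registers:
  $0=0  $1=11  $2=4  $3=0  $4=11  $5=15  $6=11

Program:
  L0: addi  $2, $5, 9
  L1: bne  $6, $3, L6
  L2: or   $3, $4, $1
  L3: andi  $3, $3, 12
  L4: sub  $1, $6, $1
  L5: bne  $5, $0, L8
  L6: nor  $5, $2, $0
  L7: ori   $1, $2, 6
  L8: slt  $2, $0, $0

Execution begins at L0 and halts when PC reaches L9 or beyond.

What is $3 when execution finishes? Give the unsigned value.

11

  step pc=0: addi  $2, $5, 9  regs=(0,11,24,0,11,15,11)
  step pc=1: bne  $6, $3, L6  cond=T  regs=(0,11,24,0,11,15,11)
  step pc=2: or   $3, $4, $1  regs=(0,11,24,11,11,15,11)
  step pc=6: nor  $5, $2, $0  regs=(0,11,24,11,11,65511,11)
  step pc=7: ori   $1, $2, 6  regs=(0,30,24,11,11,65511,11)
  step pc=8: slt  $2, $0, $0  regs=(0,30,0,11,11,65511,11)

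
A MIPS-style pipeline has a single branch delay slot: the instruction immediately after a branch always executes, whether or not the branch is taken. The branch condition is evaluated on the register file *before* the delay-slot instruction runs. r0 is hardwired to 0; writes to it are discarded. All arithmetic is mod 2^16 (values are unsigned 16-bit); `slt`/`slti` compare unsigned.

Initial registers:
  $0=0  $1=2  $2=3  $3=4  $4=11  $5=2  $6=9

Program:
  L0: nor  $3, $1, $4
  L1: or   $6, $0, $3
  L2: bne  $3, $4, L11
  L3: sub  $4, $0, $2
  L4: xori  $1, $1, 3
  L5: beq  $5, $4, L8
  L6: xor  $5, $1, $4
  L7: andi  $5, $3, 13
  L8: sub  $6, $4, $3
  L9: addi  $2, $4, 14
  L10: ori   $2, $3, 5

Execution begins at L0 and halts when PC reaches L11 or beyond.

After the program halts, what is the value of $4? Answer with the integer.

65533

#0 nor  $3, $1, $4 ; 0/2/3/65524/11/2/9
#1 or   $6, $0, $3 ; 0/2/3/65524/11/2/65524
#2 bne  $3, $4, L11 ; 0/2/3/65524/11/2/65524 ; →target
#3 sub  $4, $0, $2 ; 0/2/3/65524/65533/2/65524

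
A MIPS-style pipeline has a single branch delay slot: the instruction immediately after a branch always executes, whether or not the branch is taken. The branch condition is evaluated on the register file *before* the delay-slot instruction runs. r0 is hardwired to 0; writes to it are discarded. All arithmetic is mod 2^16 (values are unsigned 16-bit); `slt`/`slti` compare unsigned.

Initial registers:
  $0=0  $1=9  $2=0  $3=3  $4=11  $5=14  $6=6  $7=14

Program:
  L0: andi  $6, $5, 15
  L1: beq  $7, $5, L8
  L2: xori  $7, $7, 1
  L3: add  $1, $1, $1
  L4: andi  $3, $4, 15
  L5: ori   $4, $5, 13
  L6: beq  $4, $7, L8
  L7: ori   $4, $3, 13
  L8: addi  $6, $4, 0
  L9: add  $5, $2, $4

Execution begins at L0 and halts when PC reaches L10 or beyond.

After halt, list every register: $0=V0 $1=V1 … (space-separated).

  step pc=0: andi  $6, $5, 15  regs=(0,9,0,3,11,14,14,14)
  step pc=1: beq  $7, $5, L8  cond=T  regs=(0,9,0,3,11,14,14,14)
  step pc=2: xori  $7, $7, 1  regs=(0,9,0,3,11,14,14,15)
  step pc=8: addi  $6, $4, 0  regs=(0,9,0,3,11,14,11,15)
  step pc=9: add  $5, $2, $4  regs=(0,9,0,3,11,11,11,15)

$0=0 $1=9 $2=0 $3=3 $4=11 $5=11 $6=11 $7=15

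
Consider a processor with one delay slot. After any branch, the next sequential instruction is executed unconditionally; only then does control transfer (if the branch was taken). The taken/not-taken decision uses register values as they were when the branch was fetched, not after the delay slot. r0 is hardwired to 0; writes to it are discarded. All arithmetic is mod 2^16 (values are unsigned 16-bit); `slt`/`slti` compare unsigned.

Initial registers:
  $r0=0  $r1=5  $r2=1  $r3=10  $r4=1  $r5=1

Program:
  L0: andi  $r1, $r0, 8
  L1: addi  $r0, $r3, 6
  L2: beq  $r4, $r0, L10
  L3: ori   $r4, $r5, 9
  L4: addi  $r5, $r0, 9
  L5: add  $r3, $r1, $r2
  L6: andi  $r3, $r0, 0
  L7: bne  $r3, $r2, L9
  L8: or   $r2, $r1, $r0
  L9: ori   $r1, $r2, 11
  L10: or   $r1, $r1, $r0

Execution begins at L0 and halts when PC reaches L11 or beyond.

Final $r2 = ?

PC=0  andi  $r1, $r0, 8      | $r0=0 $r1=0 $r2=1 $r3=10 $r4=1 $r5=1
PC=1  addi  $r0, $r3, 6      | $r0=0 $r1=0 $r2=1 $r3=10 $r4=1 $r5=1
PC=2  beq  $r4, $r0, L10     | $r0=0 $r1=0 $r2=1 $r3=10 $r4=1 $r5=1  [not taken]
PC=3  ori   $r4, $r5, 9      | $r0=0 $r1=0 $r2=1 $r3=10 $r4=9 $r5=1
PC=4  addi  $r5, $r0, 9      | $r0=0 $r1=0 $r2=1 $r3=10 $r4=9 $r5=9
PC=5  add  $r3, $r1, $r2     | $r0=0 $r1=0 $r2=1 $r3=1 $r4=9 $r5=9
PC=6  andi  $r3, $r0, 0      | $r0=0 $r1=0 $r2=1 $r3=0 $r4=9 $r5=9
PC=7  bne  $r3, $r2, L9      | $r0=0 $r1=0 $r2=1 $r3=0 $r4=9 $r5=9  [TAKEN]
PC=8  or   $r2, $r1, $r0     | $r0=0 $r1=0 $r2=0 $r3=0 $r4=9 $r5=9
PC=9  ori   $r1, $r2, 11     | $r0=0 $r1=11 $r2=0 $r3=0 $r4=9 $r5=9
PC=10 or   $r1, $r1, $r0     | $r0=0 $r1=11 $r2=0 $r3=0 $r4=9 $r5=9

0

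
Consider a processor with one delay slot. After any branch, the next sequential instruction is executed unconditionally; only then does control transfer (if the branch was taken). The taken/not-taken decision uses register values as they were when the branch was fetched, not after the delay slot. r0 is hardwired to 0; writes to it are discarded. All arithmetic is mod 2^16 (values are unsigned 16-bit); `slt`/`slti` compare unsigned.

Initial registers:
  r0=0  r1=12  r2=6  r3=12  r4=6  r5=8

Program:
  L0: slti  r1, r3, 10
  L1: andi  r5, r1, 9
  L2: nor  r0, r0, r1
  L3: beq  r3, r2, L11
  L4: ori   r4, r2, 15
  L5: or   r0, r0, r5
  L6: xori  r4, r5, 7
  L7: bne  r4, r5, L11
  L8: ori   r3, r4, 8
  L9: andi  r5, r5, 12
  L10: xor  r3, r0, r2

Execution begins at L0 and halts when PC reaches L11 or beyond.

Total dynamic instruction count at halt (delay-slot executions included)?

  step pc=0: slti  r1, r3, 10  regs=(0,0,6,12,6,8)
  step pc=1: andi  r5, r1, 9  regs=(0,0,6,12,6,0)
  step pc=2: nor  r0, r0, r1  regs=(0,0,6,12,6,0)
  step pc=3: beq  r3, r2, L11  cond=F  regs=(0,0,6,12,6,0)
  step pc=4: ori   r4, r2, 15  regs=(0,0,6,12,15,0)
  step pc=5: or   r0, r0, r5  regs=(0,0,6,12,15,0)
  step pc=6: xori  r4, r5, 7  regs=(0,0,6,12,7,0)
  step pc=7: bne  r4, r5, L11  cond=T  regs=(0,0,6,12,7,0)
  step pc=8: ori   r3, r4, 8  regs=(0,0,6,15,7,0)

9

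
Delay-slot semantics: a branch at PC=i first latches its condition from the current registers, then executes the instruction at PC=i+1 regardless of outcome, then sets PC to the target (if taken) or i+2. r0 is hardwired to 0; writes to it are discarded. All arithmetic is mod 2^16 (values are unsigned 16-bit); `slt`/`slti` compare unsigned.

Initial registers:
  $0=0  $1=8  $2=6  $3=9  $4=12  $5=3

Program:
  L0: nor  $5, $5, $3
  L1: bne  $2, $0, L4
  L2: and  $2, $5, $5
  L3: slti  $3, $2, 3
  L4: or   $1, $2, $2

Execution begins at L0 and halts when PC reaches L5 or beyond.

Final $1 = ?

65524

#0 nor  $5, $5, $3 ; 0/8/6/9/12/65524
#1 bne  $2, $0, L4 ; 0/8/6/9/12/65524 ; →target
#2 and  $2, $5, $5 ; 0/8/65524/9/12/65524
#4 or   $1, $2, $2 ; 0/65524/65524/9/12/65524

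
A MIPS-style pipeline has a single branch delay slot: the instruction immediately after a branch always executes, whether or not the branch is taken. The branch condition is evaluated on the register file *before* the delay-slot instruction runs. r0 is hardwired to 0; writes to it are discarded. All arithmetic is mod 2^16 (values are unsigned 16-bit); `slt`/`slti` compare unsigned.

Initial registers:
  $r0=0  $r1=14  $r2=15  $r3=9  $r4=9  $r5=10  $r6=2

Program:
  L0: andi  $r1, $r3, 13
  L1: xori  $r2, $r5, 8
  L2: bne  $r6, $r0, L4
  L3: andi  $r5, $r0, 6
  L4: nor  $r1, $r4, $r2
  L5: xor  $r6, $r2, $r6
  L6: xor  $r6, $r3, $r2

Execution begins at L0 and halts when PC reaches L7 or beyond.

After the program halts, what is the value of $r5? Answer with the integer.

0

#0 andi  $r1, $r3, 13 ; 0/9/15/9/9/10/2
#1 xori  $r2, $r5, 8 ; 0/9/2/9/9/10/2
#2 bne  $r6, $r0, L4 ; 0/9/2/9/9/10/2 ; →target
#3 andi  $r5, $r0, 6 ; 0/9/2/9/9/0/2
#4 nor  $r1, $r4, $r2 ; 0/65524/2/9/9/0/2
#5 xor  $r6, $r2, $r6 ; 0/65524/2/9/9/0/0
#6 xor  $r6, $r3, $r2 ; 0/65524/2/9/9/0/11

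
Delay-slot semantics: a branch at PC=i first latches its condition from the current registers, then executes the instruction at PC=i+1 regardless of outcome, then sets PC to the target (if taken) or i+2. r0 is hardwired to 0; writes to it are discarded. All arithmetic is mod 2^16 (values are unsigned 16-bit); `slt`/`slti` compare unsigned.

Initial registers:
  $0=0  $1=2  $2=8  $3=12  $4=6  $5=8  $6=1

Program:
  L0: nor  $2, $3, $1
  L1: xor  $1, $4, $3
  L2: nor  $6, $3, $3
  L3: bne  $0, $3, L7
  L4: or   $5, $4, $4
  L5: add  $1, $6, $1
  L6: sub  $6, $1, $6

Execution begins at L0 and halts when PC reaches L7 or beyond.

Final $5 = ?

  step pc=0: nor  $2, $3, $1  regs=(0,2,65521,12,6,8,1)
  step pc=1: xor  $1, $4, $3  regs=(0,10,65521,12,6,8,1)
  step pc=2: nor  $6, $3, $3  regs=(0,10,65521,12,6,8,65523)
  step pc=3: bne  $0, $3, L7  cond=T  regs=(0,10,65521,12,6,8,65523)
  step pc=4: or   $5, $4, $4  regs=(0,10,65521,12,6,6,65523)

6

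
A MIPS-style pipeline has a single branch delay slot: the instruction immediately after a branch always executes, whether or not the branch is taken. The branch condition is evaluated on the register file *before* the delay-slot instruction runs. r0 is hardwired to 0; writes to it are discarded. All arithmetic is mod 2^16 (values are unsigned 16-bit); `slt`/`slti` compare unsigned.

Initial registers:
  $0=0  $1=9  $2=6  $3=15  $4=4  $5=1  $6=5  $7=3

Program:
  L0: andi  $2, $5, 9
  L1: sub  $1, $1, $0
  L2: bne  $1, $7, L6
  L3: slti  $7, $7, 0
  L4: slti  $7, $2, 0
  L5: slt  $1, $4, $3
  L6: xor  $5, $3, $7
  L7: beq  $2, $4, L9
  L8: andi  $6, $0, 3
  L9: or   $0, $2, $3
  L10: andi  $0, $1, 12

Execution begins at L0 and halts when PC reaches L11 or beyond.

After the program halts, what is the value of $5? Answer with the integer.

15

PC=0  andi  $2, $5, 9        | $0=0 $1=9 $2=1 $3=15 $4=4 $5=1 $6=5 $7=3
PC=1  sub  $1, $1, $0        | $0=0 $1=9 $2=1 $3=15 $4=4 $5=1 $6=5 $7=3
PC=2  bne  $1, $7, L6        | $0=0 $1=9 $2=1 $3=15 $4=4 $5=1 $6=5 $7=3  [TAKEN]
PC=3  slti  $7, $7, 0        | $0=0 $1=9 $2=1 $3=15 $4=4 $5=1 $6=5 $7=0
PC=6  xor  $5, $3, $7        | $0=0 $1=9 $2=1 $3=15 $4=4 $5=15 $6=5 $7=0
PC=7  beq  $2, $4, L9        | $0=0 $1=9 $2=1 $3=15 $4=4 $5=15 $6=5 $7=0  [not taken]
PC=8  andi  $6, $0, 3        | $0=0 $1=9 $2=1 $3=15 $4=4 $5=15 $6=0 $7=0
PC=9  or   $0, $2, $3        | $0=0 $1=9 $2=1 $3=15 $4=4 $5=15 $6=0 $7=0
PC=10 andi  $0, $1, 12       | $0=0 $1=9 $2=1 $3=15 $4=4 $5=15 $6=0 $7=0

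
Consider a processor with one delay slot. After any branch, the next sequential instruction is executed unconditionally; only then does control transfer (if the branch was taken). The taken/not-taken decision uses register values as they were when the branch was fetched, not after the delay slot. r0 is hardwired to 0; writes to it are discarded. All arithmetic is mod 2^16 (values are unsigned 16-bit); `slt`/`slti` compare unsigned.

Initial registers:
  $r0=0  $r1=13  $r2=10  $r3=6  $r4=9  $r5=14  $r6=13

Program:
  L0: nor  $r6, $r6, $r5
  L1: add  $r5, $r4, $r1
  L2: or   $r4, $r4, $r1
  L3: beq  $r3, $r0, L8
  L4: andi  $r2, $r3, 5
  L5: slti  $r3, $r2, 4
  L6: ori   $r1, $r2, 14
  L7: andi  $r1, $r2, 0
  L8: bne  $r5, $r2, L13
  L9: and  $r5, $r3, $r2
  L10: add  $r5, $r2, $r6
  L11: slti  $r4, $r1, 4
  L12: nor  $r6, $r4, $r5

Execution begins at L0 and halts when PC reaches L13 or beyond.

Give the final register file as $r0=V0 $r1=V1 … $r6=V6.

$r0=0 $r1=0 $r2=4 $r3=0 $r4=13 $r5=0 $r6=65520

[0] nor  $r6, $r6, $r5  →  {$r0:0, $r1:13, $r2:10, $r3:6, $r4:9, $r5:14, $r6:65520}
[1] add  $r5, $r4, $r1  →  {$r0:0, $r1:13, $r2:10, $r3:6, $r4:9, $r5:22, $r6:65520}
[2] or   $r4, $r4, $r1  →  {$r0:0, $r1:13, $r2:10, $r3:6, $r4:13, $r5:22, $r6:65520}
[3] beq  $r3, $r0, L8  →  {$r0:0, $r1:13, $r2:10, $r3:6, $r4:13, $r5:22, $r6:65520}  ⟨branch fallthrough⟩
[4] andi  $r2, $r3, 5  →  {$r0:0, $r1:13, $r2:4, $r3:6, $r4:13, $r5:22, $r6:65520}
[5] slti  $r3, $r2, 4  →  {$r0:0, $r1:13, $r2:4, $r3:0, $r4:13, $r5:22, $r6:65520}
[6] ori   $r1, $r2, 14  →  {$r0:0, $r1:14, $r2:4, $r3:0, $r4:13, $r5:22, $r6:65520}
[7] andi  $r1, $r2, 0  →  {$r0:0, $r1:0, $r2:4, $r3:0, $r4:13, $r5:22, $r6:65520}
[8] bne  $r5, $r2, L13  →  {$r0:0, $r1:0, $r2:4, $r3:0, $r4:13, $r5:22, $r6:65520}  ⟨branch taken⟩
[9] and  $r5, $r3, $r2  →  {$r0:0, $r1:0, $r2:4, $r3:0, $r4:13, $r5:0, $r6:65520}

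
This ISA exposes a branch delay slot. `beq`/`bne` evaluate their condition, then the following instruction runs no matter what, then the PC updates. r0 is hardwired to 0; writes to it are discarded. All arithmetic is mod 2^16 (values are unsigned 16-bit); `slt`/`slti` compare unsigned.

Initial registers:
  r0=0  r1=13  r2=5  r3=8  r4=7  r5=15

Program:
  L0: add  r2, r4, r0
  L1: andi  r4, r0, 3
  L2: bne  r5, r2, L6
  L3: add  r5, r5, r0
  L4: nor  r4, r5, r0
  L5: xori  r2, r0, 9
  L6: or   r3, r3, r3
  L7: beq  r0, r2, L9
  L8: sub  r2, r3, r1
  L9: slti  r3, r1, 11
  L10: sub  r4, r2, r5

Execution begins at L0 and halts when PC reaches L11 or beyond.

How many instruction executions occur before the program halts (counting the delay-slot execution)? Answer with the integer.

9

#0 add  r2, r4, r0 ; 0/13/7/8/7/15
#1 andi  r4, r0, 3 ; 0/13/7/8/0/15
#2 bne  r5, r2, L6 ; 0/13/7/8/0/15 ; →target
#3 add  r5, r5, r0 ; 0/13/7/8/0/15
#6 or   r3, r3, r3 ; 0/13/7/8/0/15
#7 beq  r0, r2, L9 ; 0/13/7/8/0/15 ; →fallthru
#8 sub  r2, r3, r1 ; 0/13/65531/8/0/15
#9 slti  r3, r1, 11 ; 0/13/65531/0/0/15
#10 sub  r4, r2, r5 ; 0/13/65531/0/65516/15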